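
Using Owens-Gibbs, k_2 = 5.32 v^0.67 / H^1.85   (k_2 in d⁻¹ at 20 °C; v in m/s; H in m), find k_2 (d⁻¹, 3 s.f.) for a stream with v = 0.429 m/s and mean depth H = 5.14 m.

k_2 ≈ 0.146 d⁻¹

k_2 = 5.32 × 0.429^0.67 / 5.14^1.85 = 5.32 × 0.5672 / 20.67 = 0.1460 d⁻¹.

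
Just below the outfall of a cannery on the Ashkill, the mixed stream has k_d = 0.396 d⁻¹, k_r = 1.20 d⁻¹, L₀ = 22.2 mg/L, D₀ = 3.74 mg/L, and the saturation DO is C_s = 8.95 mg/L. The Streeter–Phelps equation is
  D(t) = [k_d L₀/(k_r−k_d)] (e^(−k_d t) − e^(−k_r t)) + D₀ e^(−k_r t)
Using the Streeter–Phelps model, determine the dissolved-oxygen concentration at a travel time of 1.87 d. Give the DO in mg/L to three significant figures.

DO ≈ 4.50 mg/L

k_d L₀/(k_r−k_d) = 0.396×22.2/(1.20−0.396) = 8.791/0.8040 = 10.93 mg/L.
e^(−k_d t) = e^(−0.396×1.870) = 0.4769; e^(−k_r t) = e^(−1.20×1.870) = 0.1060.
D = 10.93 × (0.4769 − 0.1060) + 3.74 × 0.1060 = 4.055 + 0.3966 = 4.451 mg/L.
DO = C_s − D = 8.95 − 4.451 = 4.499 mg/L.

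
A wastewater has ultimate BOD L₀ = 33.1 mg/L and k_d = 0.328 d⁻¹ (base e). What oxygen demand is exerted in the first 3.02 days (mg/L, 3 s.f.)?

y_t = L₀(1 − e^(−k_d t)) = 33.1 × (1 − e^(−0.328×3.02))
= 33.1 × (1 − 0.3714) = 33.1 × 0.6286 = 20.81 mg/L.

y ≈ 20.8 mg/L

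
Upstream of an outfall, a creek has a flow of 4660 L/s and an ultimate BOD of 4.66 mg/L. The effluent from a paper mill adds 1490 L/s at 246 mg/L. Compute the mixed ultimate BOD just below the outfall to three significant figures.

Flow-weighted mixing: C = (Q_r C_r + Q_w C_w)/(Q_r + Q_w)
= (4660×4.66 + 1490×246)/(4660 + 1490) = 388300/6150 = 63.13 mg/L.

63.1 mg/L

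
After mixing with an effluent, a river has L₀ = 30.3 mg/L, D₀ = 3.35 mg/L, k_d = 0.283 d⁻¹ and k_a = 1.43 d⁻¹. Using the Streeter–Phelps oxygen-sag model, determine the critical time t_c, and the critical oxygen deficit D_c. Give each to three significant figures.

t_c = [1/(k_a−k_d)] ln[(k_a/k_d)(1 − D₀(k_a−k_d)/(k_d L₀))]
= [1/(1.43−0.283)] ln[(1.43/0.283)(1 − 3.35×1.147/(0.283×30.3))]
= (1/1.147) ln[5.053 × 0.5519] = 0.8718 × ln(2.789) = 0.8718 × 1.026 = 0.8941 d.
L(t_c) = L₀ e^(−k_d t_c) = 30.3 × 0.7764 = 23.53 mg/L, and at the critical point k_a D_c = k_d L, so D_c = (0.283/1.43) × 23.53 = 4.656 mg/L.

t_c ≈ 0.894 d; D_c ≈ 4.66 mg/L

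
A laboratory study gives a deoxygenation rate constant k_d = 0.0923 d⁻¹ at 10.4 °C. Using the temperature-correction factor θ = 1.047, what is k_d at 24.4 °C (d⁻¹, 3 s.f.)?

k_d(T₂) = k_d(T₁) · θ^(T₂−T₁) = 0.0923 × 1.047^(24.4−10.4)
= 0.0923 × 1.047^14.0 = 0.0923 × 1.902 = 0.1756 d⁻¹.

k_d ≈ 0.176 d⁻¹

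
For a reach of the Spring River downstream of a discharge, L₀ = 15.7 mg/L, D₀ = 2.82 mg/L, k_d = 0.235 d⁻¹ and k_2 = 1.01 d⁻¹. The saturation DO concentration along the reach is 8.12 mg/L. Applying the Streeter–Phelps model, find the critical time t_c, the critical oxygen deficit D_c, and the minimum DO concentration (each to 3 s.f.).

t_c = [1/(k_2−k_d)] ln[(k_2/k_d)(1 − D₀(k_2−k_d)/(k_d L₀))]
= [1/(1.01−0.235)] ln[(1.01/0.235)(1 − 2.82×0.7750/(0.235×15.7))]
= (1/0.7750) ln[4.298 × 0.4076] = 1.290 × ln(1.752) = 1.290 × 0.5608 = 0.7236 d.
D_c = (k_d/k_2) L₀ e^(−k_d t_c) = (0.235/1.01) × 15.7 × e^(−0.235×0.7236) = 0.2327 × 15.7 × 0.8436 = 3.082 mg/L.
Minimum DO = C_s − D_c = 8.12 − 3.082 = 5.038 mg/L.

t_c ≈ 0.724 d; D_c ≈ 3.08 mg/L; min DO ≈ 5.04 mg/L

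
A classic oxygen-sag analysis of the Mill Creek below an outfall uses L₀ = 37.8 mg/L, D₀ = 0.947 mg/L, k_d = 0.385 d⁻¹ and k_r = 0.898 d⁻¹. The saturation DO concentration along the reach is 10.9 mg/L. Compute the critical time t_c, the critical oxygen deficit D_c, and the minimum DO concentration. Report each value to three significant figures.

t_c = [1/(k_r−k_d)] ln[(k_r/k_d)(1 − D₀(k_r−k_d)/(k_d L₀))]
= [1/(0.898−0.385)] ln[(0.898/0.385)(1 − 0.947×0.5130/(0.385×37.8))]
= (1/0.5130) ln[2.332 × 0.9666] = 1.949 × ln(2.255) = 1.949 × 0.8130 = 1.585 d.
L(t_c) = L₀ e^(−k_d t_c) = 37.8 × 0.5433 = 20.54 mg/L, and at the critical point k_r D_c = k_d L, so D_c = (0.385/0.898) × 20.54 = 8.804 mg/L.
Minimum DO = C_s − D_c = 10.9 − 8.804 = 2.096 mg/L.

t_c ≈ 1.58 d; D_c ≈ 8.80 mg/L; min DO ≈ 2.10 mg/L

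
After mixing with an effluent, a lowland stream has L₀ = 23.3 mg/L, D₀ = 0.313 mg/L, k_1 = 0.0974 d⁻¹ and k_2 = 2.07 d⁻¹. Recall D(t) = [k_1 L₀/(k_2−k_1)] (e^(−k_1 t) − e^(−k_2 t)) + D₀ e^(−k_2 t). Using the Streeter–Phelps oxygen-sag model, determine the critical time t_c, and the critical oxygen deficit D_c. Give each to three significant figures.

t_c = [1/(k_2−k_1)] ln[(k_2/k_1)(1 − D₀(k_2−k_1)/(k_1 L₀))]
= [1/(2.07−0.0974)] ln[(2.07/0.0974)(1 − 0.313×1.973/(0.0974×23.3))]
= (1/1.973) ln[21.25 × 0.7279] = 0.5069 × ln(15.47) = 0.5069 × 2.739 = 1.388 d.
D_c = (k_1/k_2) L₀ e^(−k_1 t_c) = (0.0974/2.07) × 23.3 × e^(−0.0974×1.388) = 0.04705 × 23.3 × 0.8735 = 0.9577 mg/L.

t_c ≈ 1.39 d; D_c ≈ 0.958 mg/L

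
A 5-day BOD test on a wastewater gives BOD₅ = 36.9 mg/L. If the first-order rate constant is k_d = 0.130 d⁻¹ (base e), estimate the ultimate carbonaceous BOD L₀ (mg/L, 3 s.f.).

L₀ ≈ 77.2 mg/L

BOD₅ = L₀(1 − e^(−5k_d)) ⇒ L₀ = BOD₅ / (1 − e^(−5×0.130))
= 36.9 / (1 − 0.5220) = 36.9 / 0.4780 = 77.20 mg/L.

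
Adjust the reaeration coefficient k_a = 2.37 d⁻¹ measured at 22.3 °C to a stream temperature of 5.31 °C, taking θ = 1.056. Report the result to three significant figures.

k_a(T₂) = k_a(T₁) · θ^(T₂−T₁) = 2.37 × 1.056^(5.31−22.3)
= 2.37 × 1.056^-17.0 = 2.37 × 0.3962 = 0.9391 d⁻¹.

k_a ≈ 0.939 d⁻¹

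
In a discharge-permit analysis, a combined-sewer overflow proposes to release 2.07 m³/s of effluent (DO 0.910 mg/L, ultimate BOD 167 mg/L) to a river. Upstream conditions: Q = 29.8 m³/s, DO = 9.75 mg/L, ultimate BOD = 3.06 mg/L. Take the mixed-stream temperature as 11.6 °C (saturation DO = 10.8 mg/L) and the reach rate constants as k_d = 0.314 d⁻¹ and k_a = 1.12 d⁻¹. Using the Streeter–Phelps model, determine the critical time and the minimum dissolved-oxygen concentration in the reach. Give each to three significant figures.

Mixed DO = (29.8×9.75 + 2.07×0.910)/(29.8+2.07) = 292.4/31.87 = 9.176 mg/L.
Mixed L₀ = (29.8×3.06 + 2.07×167)/(31.87) = 436.9/31.87 = 13.71 mg/L.
Initial deficit D₀ = C_s − DO₀ = 10.8 − 9.176 = 1.624 mg/L.
t_c = (1/0.8060) ln[(1.12/0.314)(1 − 1.624×0.8060/(0.314×13.71))] = 1.241 × ln(2.482) = 1.128 d.
D_c = (0.314/1.12) × 13.71 × e^(−0.314×1.128) = 0.2804 × 13.71 × 0.7018 = 2.697 mg/L.
Minimum DO = 10.8 − 2.697 = 8.103 mg/L.

t_c ≈ 1.13 d; minimum DO ≈ 8.10 mg/L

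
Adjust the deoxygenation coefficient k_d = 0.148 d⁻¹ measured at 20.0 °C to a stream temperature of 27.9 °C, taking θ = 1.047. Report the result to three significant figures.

k_d(T₂) = k_d(T₁) · θ^(T₂−T₁) = 0.148 × 1.047^(27.9−20.0)
= 0.148 × 1.047^7.90 = 0.148 × 1.437 = 0.2127 d⁻¹.

k_d ≈ 0.213 d⁻¹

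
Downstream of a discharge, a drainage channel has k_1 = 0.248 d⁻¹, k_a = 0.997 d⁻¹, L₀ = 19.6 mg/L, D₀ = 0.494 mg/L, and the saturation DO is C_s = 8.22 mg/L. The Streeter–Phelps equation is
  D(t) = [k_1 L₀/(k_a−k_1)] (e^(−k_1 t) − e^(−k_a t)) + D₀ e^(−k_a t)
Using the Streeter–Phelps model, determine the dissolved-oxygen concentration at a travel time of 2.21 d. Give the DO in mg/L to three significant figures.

k_1 L₀/(k_a−k_1) = 0.248×19.6/(0.997−0.248) = 4.861/0.7490 = 6.490 mg/L.
e^(−k_1 t) = e^(−0.248×2.210) = 0.5781; e^(−k_a t) = e^(−0.997×2.210) = 0.1104.
D = 6.490 × (0.5781 − 0.1104) + 0.494 × 0.1104 = 3.035 + 0.05455 = 3.089 mg/L.
DO = C_s − D = 8.22 − 3.089 = 5.131 mg/L.

DO ≈ 5.13 mg/L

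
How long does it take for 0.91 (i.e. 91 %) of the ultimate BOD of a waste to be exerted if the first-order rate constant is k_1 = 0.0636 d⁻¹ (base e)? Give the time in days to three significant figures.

y/L₀ = 1 − e^(−k_1 t) = 0.91 ⇒ e^(−k_1 t) = 0.0900
t = −ln(0.0900) / 0.0636 = 2.408 / 0.0636 = 37.86 d.

t ≈ 37.9 d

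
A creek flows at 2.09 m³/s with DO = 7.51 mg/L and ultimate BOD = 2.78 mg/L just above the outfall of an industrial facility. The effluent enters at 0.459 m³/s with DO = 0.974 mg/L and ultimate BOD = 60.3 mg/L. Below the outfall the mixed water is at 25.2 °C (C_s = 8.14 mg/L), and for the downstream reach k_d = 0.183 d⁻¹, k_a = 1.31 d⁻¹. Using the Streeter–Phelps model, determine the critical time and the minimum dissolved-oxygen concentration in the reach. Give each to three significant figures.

t_c ≈ 0.0806 d; minimum DO ≈ 6.33 mg/L

Mixed DO = (2.09×7.51 + 0.459×0.974)/(2.09+0.459) = 16.14/2.549 = 6.333 mg/L.
Mixed L₀ = (2.09×2.78 + 0.459×60.3)/(2.549) = 33.49/2.549 = 13.14 mg/L.
Initial deficit D₀ = C_s − DO₀ = 8.14 − 6.333 = 1.807 mg/L.
t_c = (1/1.127) ln[(1.31/0.183)(1 − 1.807×1.127/(0.183×13.14))] = 0.8873 × ln(1.095) = 0.08055 d.
D_c = (0.183/1.31) × 13.14 × e^(−0.183×0.08055) = 0.1397 × 13.14 × 0.9854 = 1.808 mg/L.
Minimum DO = 8.14 − 1.808 = 6.332 mg/L.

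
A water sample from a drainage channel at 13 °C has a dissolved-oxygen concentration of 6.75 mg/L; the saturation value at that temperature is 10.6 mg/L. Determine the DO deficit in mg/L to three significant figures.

D = C_s − C = 10.6 − 6.75 = 3.85 mg/L.

D ≈ 3.85 mg/L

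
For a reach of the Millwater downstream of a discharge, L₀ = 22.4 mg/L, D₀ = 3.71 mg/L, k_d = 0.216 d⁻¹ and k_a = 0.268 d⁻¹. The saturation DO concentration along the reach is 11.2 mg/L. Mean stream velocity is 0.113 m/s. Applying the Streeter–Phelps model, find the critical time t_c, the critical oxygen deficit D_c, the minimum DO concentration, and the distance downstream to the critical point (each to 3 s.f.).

t_c = [1/(k_a−k_d)] ln[(k_a/k_d)(1 − D₀(k_a−k_d)/(k_d L₀))]
= [1/(0.268−0.216)] ln[(0.268/0.216)(1 − 3.71×0.05200/(0.216×22.4))]
= (1/0.05200) ln[1.241 × 0.9601] = 19.23 × ln(1.191) = 19.23 × 0.1750 = 3.366 d.
L(t_c) = L₀ e^(−k_d t_c) = 22.4 × 0.4834 = 10.83 mg/L, and at the critical point k_a D_c = k_d L, so D_c = (0.216/0.268) × 10.83 = 8.726 mg/L.
Minimum DO = C_s − D_c = 11.2 − 8.726 = 2.474 mg/L.
x_c = v t_c = 0.113 m/s × 3.366 d × 86400 s/d = 32860 m ≈ 32.9 km.

t_c ≈ 3.37 d; D_c ≈ 8.73 mg/L; min DO ≈ 2.47 mg/L; x_c ≈ 32.9 km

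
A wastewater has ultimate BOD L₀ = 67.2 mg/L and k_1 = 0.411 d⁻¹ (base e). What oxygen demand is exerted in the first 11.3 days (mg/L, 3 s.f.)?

y ≈ 66.6 mg/L

y_t = L₀(1 − e^(−k_1 t)) = 67.2 × (1 − e^(−0.411×11.3))
= 67.2 × (1 − 0.009616) = 67.2 × 0.9904 = 66.55 mg/L.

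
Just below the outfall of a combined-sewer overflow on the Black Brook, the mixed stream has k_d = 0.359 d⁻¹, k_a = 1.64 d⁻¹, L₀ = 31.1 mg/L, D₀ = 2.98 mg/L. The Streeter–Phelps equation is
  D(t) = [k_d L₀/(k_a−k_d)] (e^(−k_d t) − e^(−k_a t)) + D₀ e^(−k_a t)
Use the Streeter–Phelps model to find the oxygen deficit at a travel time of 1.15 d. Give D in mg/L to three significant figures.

k_d L₀/(k_a−k_d) = 0.359×31.1/(1.64−0.359) = 11.16/1.281 = 8.716 mg/L.
e^(−k_d t) = e^(−0.359×1.150) = 0.6618; e^(−k_a t) = e^(−1.64×1.150) = 0.1517.
D = 8.716 × (0.6618 − 0.1517) + 2.98 × 0.1517 = 4.446 + 0.4520 = 4.898 mg/L.

D ≈ 4.90 mg/L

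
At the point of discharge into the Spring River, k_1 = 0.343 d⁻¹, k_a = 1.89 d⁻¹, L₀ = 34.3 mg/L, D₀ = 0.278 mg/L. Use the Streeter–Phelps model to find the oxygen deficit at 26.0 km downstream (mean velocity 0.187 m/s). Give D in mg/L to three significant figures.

D ≈ 4.03 mg/L

Travel time t = x/v = 26.0 km / (0.187 m/s) = 26000 m / 0.187 m/s = 139000 s = 1.609 d.
k_1 L₀/(k_a−k_1) = 0.343×34.3/(1.89−0.343) = 11.76/1.547 = 7.605 mg/L.
e^(−k_1 t) = e^(−0.343×1.609) = 0.5758; e^(−k_a t) = e^(−1.89×1.609) = 0.04777.
D = 7.605 × (0.5758 − 0.04777) + 0.278 × 0.04777 = 4.016 + 0.01328 = 4.029 mg/L.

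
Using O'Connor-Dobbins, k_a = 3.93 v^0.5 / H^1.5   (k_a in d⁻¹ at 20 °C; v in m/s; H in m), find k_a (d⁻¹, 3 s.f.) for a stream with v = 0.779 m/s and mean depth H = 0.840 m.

k_a ≈ 4.51 d⁻¹

k_a = 3.93 × 0.779^0.5 / 0.840^1.5 = 3.93 × 0.8826 / 0.7699 = 4.505 d⁻¹.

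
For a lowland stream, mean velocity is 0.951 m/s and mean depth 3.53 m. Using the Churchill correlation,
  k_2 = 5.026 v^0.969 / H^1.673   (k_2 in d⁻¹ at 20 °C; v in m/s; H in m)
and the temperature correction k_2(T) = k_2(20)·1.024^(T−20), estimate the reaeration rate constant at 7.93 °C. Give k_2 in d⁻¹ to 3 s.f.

k_2 ≈ 0.436 d⁻¹

k_2(20) = 5.026 × 0.951^0.969 / 3.53^1.673 = 5.026 × 0.9525 / 8.249 = 0.5803 d⁻¹.
k_2(7.93) = 0.5803 × 1.024^(7.93−20) = 0.5803 × 0.7511 = 0.4358 d⁻¹.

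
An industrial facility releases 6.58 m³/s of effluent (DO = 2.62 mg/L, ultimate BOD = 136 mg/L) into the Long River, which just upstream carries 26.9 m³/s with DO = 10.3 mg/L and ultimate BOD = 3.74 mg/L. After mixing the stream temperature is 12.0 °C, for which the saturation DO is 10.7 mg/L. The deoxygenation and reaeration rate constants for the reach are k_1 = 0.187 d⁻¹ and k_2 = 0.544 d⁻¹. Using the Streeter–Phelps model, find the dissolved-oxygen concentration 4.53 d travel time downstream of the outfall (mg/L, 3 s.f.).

Mixed DO = (26.9×10.3 + 6.58×2.62)/(26.9+6.58) = 294.3/33.48 = 8.791 mg/L.
Mixed L₀ = (26.9×3.74 + 6.58×136)/(33.48) = 995.5/33.48 = 29.73 mg/L.
Initial deficit D₀ = C_s − DO₀ = 10.7 − 8.791 = 1.909 mg/L.
D(4.53) = [0.187×29.73/(0.544−0.187)](e^(−0.187×4.53) − e^(−0.544×4.53)) + 1.909 e^(−0.544×4.53)
= 15.57 × (0.4287 − 0.08507) + 1.909 × 0.08507 = 5.514 mg/L.
DO = 10.7 − 5.514 = 5.186 mg/L.

DO ≈ 5.19 mg/L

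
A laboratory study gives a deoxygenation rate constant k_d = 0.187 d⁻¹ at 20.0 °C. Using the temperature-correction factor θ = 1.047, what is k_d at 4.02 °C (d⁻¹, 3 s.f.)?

k_d(T₂) = k_d(T₁) · θ^(T₂−T₁) = 0.187 × 1.047^(4.02−20.0)
= 0.187 × 1.047^-16.0 = 0.187 × 0.4800 = 0.08976 d⁻¹.

k_d ≈ 0.0898 d⁻¹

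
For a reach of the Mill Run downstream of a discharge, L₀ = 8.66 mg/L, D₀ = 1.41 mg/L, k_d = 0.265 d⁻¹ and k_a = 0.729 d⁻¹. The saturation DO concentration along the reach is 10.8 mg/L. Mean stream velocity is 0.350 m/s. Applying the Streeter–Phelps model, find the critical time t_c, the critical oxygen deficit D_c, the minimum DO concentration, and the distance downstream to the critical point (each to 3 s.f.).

t_c = [1/(k_a−k_d)] ln[(k_a/k_d)(1 − D₀(k_a−k_d)/(k_d L₀))]
= [1/(0.729−0.265)] ln[(0.729/0.265)(1 − 1.41×0.4640/(0.265×8.66))]
= (1/0.4640) ln[2.751 × 0.7149] = 2.155 × ln(1.967) = 2.155 × 0.6764 = 1.458 d.
L(t_c) = L₀ e^(−k_d t_c) = 8.66 × 0.6796 = 5.885 mg/L, and at the critical point k_a D_c = k_d L, so D_c = (0.265/0.729) × 5.885 = 2.139 mg/L.
Minimum DO = C_s − D_c = 10.8 − 2.139 = 8.661 mg/L.
x_c = v t_c = 0.350 m/s × 1.458 d × 86400 s/d = 44080 m ≈ 44.1 km.

t_c ≈ 1.46 d; D_c ≈ 2.14 mg/L; min DO ≈ 8.66 mg/L; x_c ≈ 44.1 km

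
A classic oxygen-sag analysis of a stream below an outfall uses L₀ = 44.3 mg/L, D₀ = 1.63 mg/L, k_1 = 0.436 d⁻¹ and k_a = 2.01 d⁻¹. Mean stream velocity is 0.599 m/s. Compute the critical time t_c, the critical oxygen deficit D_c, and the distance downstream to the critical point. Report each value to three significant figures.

At the critical point dD/dt = 0, so k_1 L₀ e^(−k_1 t) = k_a D. Substituting D(t) from the Streeter–Phelps equation and solving for t gives
t_c = ln[(k_a/k_1)(1 − D₀(k_a−k_1)/(k_1 L₀))] / (k_a−k_1).
Here k_a−k_1 = 1.574 d⁻¹ and 1 − D₀(k_a−k_1)/(k_1 L₀) = 1 − 1.63×1.574/(0.436×44.3) = 0.8672, so
t_c = ln(4.610 × 0.8672) / 1.574 = 1.386 / 1.574 = 0.8804 d.
L(t_c) = L₀ e^(−k_1 t_c) = 44.3 × 0.6812 = 30.18 mg/L, and at the critical point k_a D_c = k_1 L, so D_c = (0.436/2.01) × 30.18 = 6.546 mg/L.
x_c = v t_c = 0.599 m/s × 0.8804 d × 86400 s/d = 45560 m ≈ 45.6 km.

t_c ≈ 0.880 d; D_c ≈ 6.55 mg/L; x_c ≈ 45.6 km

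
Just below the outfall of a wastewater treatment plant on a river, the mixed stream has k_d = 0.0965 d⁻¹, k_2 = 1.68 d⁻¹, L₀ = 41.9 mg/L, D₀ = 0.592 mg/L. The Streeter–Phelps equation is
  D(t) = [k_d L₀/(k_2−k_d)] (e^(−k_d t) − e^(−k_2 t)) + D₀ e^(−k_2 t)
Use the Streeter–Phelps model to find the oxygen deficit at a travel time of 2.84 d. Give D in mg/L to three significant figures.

D ≈ 1.92 mg/L

k_d L₀/(k_2−k_d) = 0.0965×41.9/(1.68−0.0965) = 4.043/1.583 = 2.553 mg/L.
e^(−k_d t) = e^(−0.0965×2.840) = 0.7603; e^(−k_2 t) = e^(−1.68×2.840) = 0.008470.
D = 2.553 × (0.7603 − 0.008470) + 0.592 × 0.008470 = 1.920 + 0.005014 = 1.925 mg/L.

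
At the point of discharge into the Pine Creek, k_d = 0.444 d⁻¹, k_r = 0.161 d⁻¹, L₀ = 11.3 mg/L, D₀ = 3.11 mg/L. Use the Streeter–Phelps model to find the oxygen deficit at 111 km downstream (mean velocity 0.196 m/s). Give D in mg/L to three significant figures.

Travel time t = x/v = 111 km / (0.196 m/s) = 111000 m / 0.196 m/s = 566300 s = 6.555 d.
k_d L₀/(k_r−k_d) = 0.444×11.3/(0.161−0.444) = 5.017/-0.2830 = -17.73 mg/L.
e^(−k_d t) = e^(−0.444×6.555) = 0.05446; e^(−k_r t) = e^(−0.161×6.555) = 0.3481.
D = -17.73 × (0.05446 − 0.3481) + 3.11 × 0.3481 = 5.206 + 1.083 = 6.288 mg/L.

D ≈ 6.29 mg/L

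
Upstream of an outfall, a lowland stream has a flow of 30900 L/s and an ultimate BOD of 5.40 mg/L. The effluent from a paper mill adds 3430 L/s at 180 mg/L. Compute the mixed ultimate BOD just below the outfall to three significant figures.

22.8 mg/L

Flow-weighted mixing: C = (Q_r C_r + Q_w C_w)/(Q_r + Q_w)
= (30900×5.40 + 3430×180)/(30900 + 3430) = 784300/34330 = 22.84 mg/L.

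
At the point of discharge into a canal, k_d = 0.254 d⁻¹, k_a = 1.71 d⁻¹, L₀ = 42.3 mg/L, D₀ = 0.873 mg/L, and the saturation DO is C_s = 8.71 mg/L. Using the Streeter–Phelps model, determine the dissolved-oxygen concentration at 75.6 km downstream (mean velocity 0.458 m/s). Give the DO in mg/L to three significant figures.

Travel time t = x/v = 75.6 km / (0.458 m/s) = 75600 m / 0.458 m/s = 165100 s = 1.910 d.
k_d L₀/(k_a−k_d) = 0.254×42.3/(1.71−0.254) = 10.74/1.456 = 7.379 mg/L.
e^(−k_d t) = e^(−0.254×1.910) = 0.6155; e^(−k_a t) = e^(−1.71×1.910) = 0.03812.
D = 7.379 × (0.6155 − 0.03812) + 0.873 × 0.03812 = 4.261 + 0.03328 = 4.294 mg/L.
DO = C_s − D = 8.71 − 4.294 = 4.416 mg/L.

DO ≈ 4.42 mg/L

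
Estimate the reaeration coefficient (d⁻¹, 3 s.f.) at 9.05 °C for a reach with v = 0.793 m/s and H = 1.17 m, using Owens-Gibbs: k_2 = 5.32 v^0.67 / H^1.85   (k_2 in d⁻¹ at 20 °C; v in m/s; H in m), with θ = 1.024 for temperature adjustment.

k_2 ≈ 2.63 d⁻¹

k_2(20) = 5.32 × 0.793^0.67 / 1.17^1.85 = 5.32 × 0.8561 / 1.337 = 3.406 d⁻¹.
k_2(9.05) = 3.406 × 1.024^(9.05−20) = 3.406 × 0.7713 = 2.627 d⁻¹.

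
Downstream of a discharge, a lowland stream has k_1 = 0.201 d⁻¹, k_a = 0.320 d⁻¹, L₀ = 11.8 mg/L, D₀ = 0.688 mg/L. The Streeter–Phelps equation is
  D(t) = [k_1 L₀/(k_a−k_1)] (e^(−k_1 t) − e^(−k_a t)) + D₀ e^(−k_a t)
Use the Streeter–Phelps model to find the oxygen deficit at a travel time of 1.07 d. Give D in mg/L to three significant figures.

D ≈ 2.41 mg/L

k_1 L₀/(k_a−k_1) = 0.201×11.8/(0.320−0.201) = 2.372/0.1190 = 19.93 mg/L.
e^(−k_1 t) = e^(−0.201×1.070) = 0.8065; e^(−k_a t) = e^(−0.320×1.070) = 0.7101.
D = 19.93 × (0.8065 − 0.7101) + 0.688 × 0.7101 = 1.922 + 0.4885 = 2.410 mg/L.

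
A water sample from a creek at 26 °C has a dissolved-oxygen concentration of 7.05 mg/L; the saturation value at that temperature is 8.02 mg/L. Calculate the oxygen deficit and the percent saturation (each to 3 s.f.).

D ≈ 0.970 mg/L; 87.9 % saturation

D = C_s − C = 8.02 − 7.05 = 0.970 mg/L.
% saturation = 7.05/8.02 × 100 = 87.9 %.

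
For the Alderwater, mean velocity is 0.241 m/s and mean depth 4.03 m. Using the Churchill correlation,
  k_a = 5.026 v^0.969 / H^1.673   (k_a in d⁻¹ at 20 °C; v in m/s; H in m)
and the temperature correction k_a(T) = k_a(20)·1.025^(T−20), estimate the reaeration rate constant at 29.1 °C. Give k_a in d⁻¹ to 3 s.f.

k_a ≈ 0.154 d⁻¹

k_a(20) = 5.026 × 0.241^0.969 / 4.03^1.673 = 5.026 × 0.2519 / 10.30 = 0.1229 d⁻¹.
k_a(29.1) = 0.1229 × 1.025^(29.1−20) = 0.1229 × 1.252 = 0.1539 d⁻¹.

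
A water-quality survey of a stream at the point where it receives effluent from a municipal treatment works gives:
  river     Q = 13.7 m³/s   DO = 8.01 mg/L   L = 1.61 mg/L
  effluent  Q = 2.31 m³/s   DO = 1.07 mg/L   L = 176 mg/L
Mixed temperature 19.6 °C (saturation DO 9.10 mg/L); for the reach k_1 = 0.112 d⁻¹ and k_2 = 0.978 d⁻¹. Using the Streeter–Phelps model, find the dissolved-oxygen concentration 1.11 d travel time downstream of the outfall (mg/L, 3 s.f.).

Mixed DO = (13.7×8.01 + 2.31×1.07)/(13.7+2.31) = 112.2/16.01 = 7.009 mg/L.
Mixed L₀ = (13.7×1.61 + 2.31×176)/(16.01) = 428.6/16.01 = 26.77 mg/L.
Initial deficit D₀ = C_s − DO₀ = 9.10 − 7.009 = 2.091 mg/L.
D(1.11) = [0.112×26.77/(0.978−0.112)](e^(−0.112×1.11) − e^(−0.978×1.11)) + 2.091 e^(−0.978×1.11)
= 3.462 × (0.8831 − 0.3377) + 2.091 × 0.3377 = 2.595 mg/L.
DO = 9.10 − 2.595 = 6.505 mg/L.

DO ≈ 6.51 mg/L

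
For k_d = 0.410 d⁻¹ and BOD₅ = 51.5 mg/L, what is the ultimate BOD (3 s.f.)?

BOD₅ = L₀(1 − e^(−5k_d)) ⇒ L₀ = BOD₅ / (1 − e^(−5×0.410))
= 51.5 / (1 − 0.1287) = 51.5 / 0.8713 = 59.11 mg/L.

L₀ ≈ 59.1 mg/L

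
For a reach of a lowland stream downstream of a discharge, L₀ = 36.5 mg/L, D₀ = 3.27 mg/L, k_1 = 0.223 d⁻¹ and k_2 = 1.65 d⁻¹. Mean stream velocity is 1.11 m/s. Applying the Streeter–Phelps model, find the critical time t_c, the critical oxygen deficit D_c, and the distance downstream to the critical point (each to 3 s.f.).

t_c ≈ 0.806 d; D_c ≈ 4.12 mg/L; x_c ≈ 77.3 km

With k_2/k_1 = 7.399 and 1 − D₀(k_2−k_1)/(k_1 L₀) = 0.4267,
t_c = ln(7.399 × 0.4267) / (1.65 − 0.223) = ln(3.157) / 1.427 = 1.150/1.427 = 0.8057 d.
L(t_c) = L₀ e^(−k_1 t_c) = 36.5 × 0.8355 = 30.50 mg/L, and at the critical point k_2 D_c = k_1 L, so D_c = (0.223/1.65) × 30.50 = 4.122 mg/L.
x_c = v t_c = 1.11 m/s × 0.8057 d × 86400 s/d = 77270 m ≈ 77.3 km.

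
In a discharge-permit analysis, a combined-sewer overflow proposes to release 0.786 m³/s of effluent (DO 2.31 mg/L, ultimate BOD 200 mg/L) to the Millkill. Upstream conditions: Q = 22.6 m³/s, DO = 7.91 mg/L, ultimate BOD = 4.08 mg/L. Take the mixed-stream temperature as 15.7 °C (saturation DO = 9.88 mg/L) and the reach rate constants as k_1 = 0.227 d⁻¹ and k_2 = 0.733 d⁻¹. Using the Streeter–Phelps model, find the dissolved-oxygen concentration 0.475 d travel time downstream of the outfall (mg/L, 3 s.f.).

DO ≈ 7.44 mg/L

Mixed DO = (22.6×7.91 + 0.786×2.31)/(22.6+0.786) = 180.6/23.39 = 7.722 mg/L.
Mixed L₀ = (22.6×4.08 + 0.786×200)/(23.39) = 249.4/23.39 = 10.66 mg/L.
Initial deficit D₀ = C_s − DO₀ = 9.88 − 7.722 = 2.158 mg/L.
D(0.475) = [0.227×10.66/(0.733−0.227)](e^(−0.227×0.475) − e^(−0.733×0.475)) + 2.158 e^(−0.733×0.475)
= 4.784 × (0.8978 − 0.7060) + 2.158 × 0.7060 = 2.441 mg/L.
DO = 9.88 − 2.441 = 7.439 mg/L.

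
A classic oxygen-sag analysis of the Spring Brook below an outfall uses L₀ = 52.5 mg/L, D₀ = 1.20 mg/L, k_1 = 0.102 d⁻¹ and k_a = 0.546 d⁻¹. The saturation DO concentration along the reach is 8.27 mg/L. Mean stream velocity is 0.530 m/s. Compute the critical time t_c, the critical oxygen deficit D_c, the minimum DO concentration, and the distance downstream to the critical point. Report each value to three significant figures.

t_c = [1/(k_a−k_1)] ln[(k_a/k_1)(1 − D₀(k_a−k_1)/(k_1 L₀))]
= [1/(0.546−0.102)] ln[(0.546/0.102)(1 − 1.20×0.4440/(0.102×52.5))]
= (1/0.4440) ln[5.353 × 0.9005] = 2.252 × ln(4.820) = 2.252 × 1.573 = 3.542 d.
L(t_c) = L₀ e^(−k_1 t_c) = 52.5 × 0.6967 = 36.58 mg/L, and at the critical point k_a D_c = k_1 L, so D_c = (0.102/0.546) × 36.58 = 6.834 mg/L.
Minimum DO = C_s − D_c = 8.27 − 6.834 = 1.436 mg/L.
x_c = v t_c = 0.530 m/s × 3.542 d × 86400 s/d = 162200 m ≈ 162 km.

t_c ≈ 3.54 d; D_c ≈ 6.83 mg/L; min DO ≈ 1.44 mg/L; x_c ≈ 162 km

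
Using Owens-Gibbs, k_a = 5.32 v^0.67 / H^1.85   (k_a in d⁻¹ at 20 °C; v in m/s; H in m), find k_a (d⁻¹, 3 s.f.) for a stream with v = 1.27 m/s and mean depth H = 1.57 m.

k_a = 5.32 × 1.27^0.67 / 1.57^1.85 = 5.32 × 1.174 / 2.304 = 2.710 d⁻¹.

k_a ≈ 2.71 d⁻¹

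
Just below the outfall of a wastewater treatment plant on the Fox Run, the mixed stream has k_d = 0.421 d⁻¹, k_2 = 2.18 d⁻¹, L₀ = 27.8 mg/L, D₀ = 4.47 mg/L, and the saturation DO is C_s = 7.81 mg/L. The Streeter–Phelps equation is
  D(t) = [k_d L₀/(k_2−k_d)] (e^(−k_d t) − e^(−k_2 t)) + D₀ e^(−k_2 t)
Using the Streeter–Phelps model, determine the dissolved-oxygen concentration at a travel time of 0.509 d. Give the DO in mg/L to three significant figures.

DO ≈ 3.16 mg/L

k_d L₀/(k_2−k_d) = 0.421×27.8/(2.18−0.421) = 11.70/1.759 = 6.654 mg/L.
e^(−k_d t) = e^(−0.421×0.5090) = 0.8071; e^(−k_2 t) = e^(−2.18×0.5090) = 0.3297.
D = 6.654 × (0.8071 − 0.3297) + 4.47 × 0.3297 = 3.177 + 1.474 = 4.650 mg/L.
DO = C_s − D = 7.81 − 4.650 = 3.160 mg/L.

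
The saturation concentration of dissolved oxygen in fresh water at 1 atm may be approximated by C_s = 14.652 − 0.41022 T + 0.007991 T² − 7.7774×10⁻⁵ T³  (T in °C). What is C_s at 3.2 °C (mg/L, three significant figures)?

C_s = 14.652 − 0.41022×3.2 + 0.007991×3.2² − 7.7774×10⁻⁵×3.2³ = 13.42 mg/L.

C_s ≈ 13.4 mg/L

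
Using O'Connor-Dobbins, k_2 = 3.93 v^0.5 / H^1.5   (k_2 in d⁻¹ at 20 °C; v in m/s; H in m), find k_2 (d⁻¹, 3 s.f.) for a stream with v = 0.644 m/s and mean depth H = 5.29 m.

k_2 ≈ 0.259 d⁻¹

k_2 = 3.93 × 0.644^0.5 / 5.29^1.5 = 3.93 × 0.8025 / 12.17 = 0.2592 d⁻¹.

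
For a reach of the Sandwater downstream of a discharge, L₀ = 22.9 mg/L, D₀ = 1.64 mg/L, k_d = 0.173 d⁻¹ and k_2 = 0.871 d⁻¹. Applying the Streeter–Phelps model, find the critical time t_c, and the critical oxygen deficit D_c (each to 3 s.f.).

t_c = [1/(k_2−k_d)] ln[(k_2/k_d)(1 − D₀(k_2−k_d)/(k_d L₀))]
= [1/(0.871−0.173)] ln[(0.871/0.173)(1 − 1.64×0.6980/(0.173×22.9))]
= (1/0.6980) ln[5.035 × 0.7111] = 1.433 × ln(3.580) = 1.433 × 1.275 = 1.827 d.
L(t_c) = L₀ e^(−k_d t_c) = 22.9 × 0.7290 = 16.69 mg/L, and at the critical point k_2 D_c = k_d L, so D_c = (0.173/0.871) × 16.69 = 3.316 mg/L.

t_c ≈ 1.83 d; D_c ≈ 3.32 mg/L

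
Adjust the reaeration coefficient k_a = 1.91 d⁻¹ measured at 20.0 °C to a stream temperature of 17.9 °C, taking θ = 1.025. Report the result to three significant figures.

k_a ≈ 1.81 d⁻¹

k_a(T₂) = k_a(T₁) · θ^(T₂−T₁) = 1.91 × 1.025^(17.9−20.0)
= 1.91 × 1.025^-2.10 = 1.91 × 0.9495 = 1.813 d⁻¹.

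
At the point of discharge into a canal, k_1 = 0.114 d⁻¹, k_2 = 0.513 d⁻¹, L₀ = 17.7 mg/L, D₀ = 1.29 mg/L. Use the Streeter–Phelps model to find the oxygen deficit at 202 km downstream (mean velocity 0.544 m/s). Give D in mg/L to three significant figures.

Travel time t = x/v = 202 km / (0.544 m/s) = 202000 m / 0.544 m/s = 371300 s = 4.298 d.
k_1 L₀/(k_2−k_1) = 0.114×17.7/(0.513−0.114) = 2.018/0.3990 = 5.057 mg/L.
e^(−k_1 t) = e^(−0.114×4.298) = 0.6127; e^(−k_2 t) = e^(−0.513×4.298) = 0.1103.
D = 5.057 × (0.6127 − 0.1103) + 1.29 × 0.1103 = 2.541 + 0.1423 = 2.683 mg/L.

D ≈ 2.68 mg/L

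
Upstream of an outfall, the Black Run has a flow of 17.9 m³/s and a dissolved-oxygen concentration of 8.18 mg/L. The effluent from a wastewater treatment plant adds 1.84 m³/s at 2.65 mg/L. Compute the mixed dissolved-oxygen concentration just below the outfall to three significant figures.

7.66 mg/L

Flow-weighted mixing: C = (Q_r C_r + Q_w C_w)/(Q_r + Q_w)
= (17.9×8.18 + 1.84×2.65)/(17.9 + 1.84) = 151.3/19.74 = 7.665 mg/L.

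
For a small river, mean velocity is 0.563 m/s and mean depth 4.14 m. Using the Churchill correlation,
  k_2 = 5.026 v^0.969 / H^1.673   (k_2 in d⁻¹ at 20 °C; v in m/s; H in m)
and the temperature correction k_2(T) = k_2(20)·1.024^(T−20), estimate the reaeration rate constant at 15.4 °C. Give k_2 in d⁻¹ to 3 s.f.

k_2(20) = 5.026 × 0.563^0.969 / 4.14^1.673 = 5.026 × 0.5731 / 10.77 = 0.2674 d⁻¹.
k_2(15.4) = 0.2674 × 1.024^(15.4−20) = 0.2674 × 0.8966 = 0.2398 d⁻¹.

k_2 ≈ 0.240 d⁻¹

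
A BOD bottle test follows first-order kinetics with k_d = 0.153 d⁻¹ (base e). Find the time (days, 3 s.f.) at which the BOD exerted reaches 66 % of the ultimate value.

t ≈ 7.05 d

y/L₀ = 1 − e^(−k_d t) = 0.66 ⇒ e^(−k_d t) = 0.340
t = −ln(0.340) / 0.153 = 1.079 / 0.153 = 7.051 d.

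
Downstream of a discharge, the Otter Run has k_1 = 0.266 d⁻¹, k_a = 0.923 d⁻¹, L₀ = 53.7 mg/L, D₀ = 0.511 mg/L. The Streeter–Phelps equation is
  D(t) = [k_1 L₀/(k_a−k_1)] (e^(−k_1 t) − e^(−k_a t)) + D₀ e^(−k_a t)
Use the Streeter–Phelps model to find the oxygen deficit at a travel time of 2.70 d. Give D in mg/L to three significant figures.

k_1 L₀/(k_a−k_1) = 0.266×53.7/(0.923−0.266) = 14.28/0.6570 = 21.74 mg/L.
e^(−k_1 t) = e^(−0.266×2.700) = 0.4876; e^(−k_a t) = e^(−0.923×2.700) = 0.08274.
D = 21.74 × (0.4876 − 0.08274) + 0.511 × 0.08274 = 8.803 + 0.04228 = 8.845 mg/L.

D ≈ 8.85 mg/L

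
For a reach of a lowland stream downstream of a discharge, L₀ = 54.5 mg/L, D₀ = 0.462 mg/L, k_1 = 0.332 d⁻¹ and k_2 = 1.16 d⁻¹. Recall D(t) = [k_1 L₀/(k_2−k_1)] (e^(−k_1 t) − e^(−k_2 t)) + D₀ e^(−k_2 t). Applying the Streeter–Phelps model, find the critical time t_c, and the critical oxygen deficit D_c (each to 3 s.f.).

t_c ≈ 1.49 d; D_c ≈ 9.53 mg/L

t_c = [1/(k_2−k_1)] ln[(k_2/k_1)(1 − D₀(k_2−k_1)/(k_1 L₀))]
= [1/(1.16−0.332)] ln[(1.16/0.332)(1 − 0.462×0.8280/(0.332×54.5))]
= (1/0.8280) ln[3.494 × 0.9789] = 1.208 × ln(3.420) = 1.208 × 1.230 = 1.485 d.
D_c = (k_1/k_2) L₀ e^(−k_1 t_c) = (0.332/1.16) × 54.5 × e^(−0.332×1.485) = 0.2862 × 54.5 × 0.6108 = 9.527 mg/L.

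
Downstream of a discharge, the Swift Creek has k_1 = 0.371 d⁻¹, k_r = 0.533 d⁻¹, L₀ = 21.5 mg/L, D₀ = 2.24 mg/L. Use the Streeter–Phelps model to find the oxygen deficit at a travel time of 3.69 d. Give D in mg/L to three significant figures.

k_1 L₀/(k_r−k_1) = 0.371×21.5/(0.533−0.371) = 7.976/0.1620 = 49.24 mg/L.
e^(−k_1 t) = e^(−0.371×3.690) = 0.2544; e^(−k_r t) = e^(−0.533×3.690) = 0.1399.
D = 49.24 × (0.2544 − 0.1399) + 2.24 × 0.1399 = 5.636 + 0.3134 = 5.949 mg/L.

D ≈ 5.95 mg/L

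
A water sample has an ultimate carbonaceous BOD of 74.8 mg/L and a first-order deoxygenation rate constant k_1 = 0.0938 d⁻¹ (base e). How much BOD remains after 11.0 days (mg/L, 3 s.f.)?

L ≈ 26.7 mg/L

L_t = L₀ e^(−k_1 t) = 74.8 × e^(−0.0938×11.0) = 74.8 × 0.3564 = 26.66 mg/L.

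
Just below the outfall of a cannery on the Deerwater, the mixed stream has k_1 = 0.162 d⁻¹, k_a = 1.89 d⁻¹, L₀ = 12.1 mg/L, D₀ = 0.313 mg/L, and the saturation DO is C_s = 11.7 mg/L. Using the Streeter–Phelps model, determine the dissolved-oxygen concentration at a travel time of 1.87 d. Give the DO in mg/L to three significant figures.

k_1 L₀/(k_a−k_1) = 0.162×12.1/(1.89−0.162) = 1.960/1.728 = 1.134 mg/L.
e^(−k_1 t) = e^(−0.162×1.870) = 0.7386; e^(−k_a t) = e^(−1.89×1.870) = 0.02918.
D = 1.134 × (0.7386 − 0.02918) + 0.313 × 0.02918 = 0.8048 + 0.009133 = 0.8139 mg/L.
DO = C_s − D = 11.7 − 0.8139 = 10.89 mg/L.

DO ≈ 10.9 mg/L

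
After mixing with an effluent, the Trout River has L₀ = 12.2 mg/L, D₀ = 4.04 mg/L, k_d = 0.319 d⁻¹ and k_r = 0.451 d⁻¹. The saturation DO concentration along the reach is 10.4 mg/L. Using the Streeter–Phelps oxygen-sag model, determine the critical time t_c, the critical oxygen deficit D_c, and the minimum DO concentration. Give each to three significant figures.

t_c = [1/(k_r−k_d)] ln[(k_r/k_d)(1 − D₀(k_r−k_d)/(k_d L₀))]
= [1/(0.451−0.319)] ln[(0.451/0.319)(1 − 4.04×0.1320/(0.319×12.2))]
= (1/0.1320) ln[1.414 × 0.8630] = 7.576 × ln(1.220) = 7.576 × 0.1989 = 1.507 d.
L(t_c) = L₀ e^(−k_d t_c) = 12.2 × 0.6184 = 7.544 mg/L, and at the critical point k_r D_c = k_d L, so D_c = (0.319/0.451) × 7.544 = 5.336 mg/L.
Minimum DO = C_s − D_c = 10.4 − 5.336 = 5.064 mg/L.

t_c ≈ 1.51 d; D_c ≈ 5.34 mg/L; min DO ≈ 5.06 mg/L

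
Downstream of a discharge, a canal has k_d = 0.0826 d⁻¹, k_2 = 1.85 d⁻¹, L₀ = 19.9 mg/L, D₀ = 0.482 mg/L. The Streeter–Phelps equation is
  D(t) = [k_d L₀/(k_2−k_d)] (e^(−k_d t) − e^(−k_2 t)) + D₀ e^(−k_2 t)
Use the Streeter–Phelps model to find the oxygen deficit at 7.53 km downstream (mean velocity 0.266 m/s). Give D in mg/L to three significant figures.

D ≈ 0.661 mg/L

Travel time t = x/v = 7.53 km / (0.266 m/s) = 7530 m / 0.266 m/s = 28310 s = 0.3276 d.
k_d L₀/(k_2−k_d) = 0.0826×19.9/(1.85−0.0826) = 1.644/1.767 = 0.9300 mg/L.
e^(−k_d t) = e^(−0.0826×0.3276) = 0.9733; e^(−k_2 t) = e^(−1.85×0.3276) = 0.5455.
D = 0.9300 × (0.9733 − 0.5455) + 0.482 × 0.5455 = 0.3979 + 0.2629 = 0.6608 mg/L.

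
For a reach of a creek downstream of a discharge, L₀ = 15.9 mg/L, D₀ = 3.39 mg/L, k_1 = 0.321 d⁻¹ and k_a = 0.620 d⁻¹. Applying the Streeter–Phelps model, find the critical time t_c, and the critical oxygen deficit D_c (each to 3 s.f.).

At the critical point dD/dt = 0, so k_1 L₀ e^(−k_1 t) = k_a D. Substituting D(t) from the Streeter–Phelps equation and solving for t gives
t_c = ln[(k_a/k_1)(1 − D₀(k_a−k_1)/(k_1 L₀))] / (k_a−k_1).
Here k_a−k_1 = 0.2990 d⁻¹ and 1 − D₀(k_a−k_1)/(k_1 L₀) = 1 − 3.39×0.2990/(0.321×15.9) = 0.8014, so
t_c = ln(1.931 × 0.8014) / 0.2990 = 0.4369 / 0.2990 = 1.461 d.
D_c = (k_1/k_a) L₀ e^(−k_1 t_c) = (0.321/0.620) × 15.9 × e^(−0.321×1.461) = 0.5177 × 15.9 × 0.6256 = 5.150 mg/L.

t_c ≈ 1.46 d; D_c ≈ 5.15 mg/L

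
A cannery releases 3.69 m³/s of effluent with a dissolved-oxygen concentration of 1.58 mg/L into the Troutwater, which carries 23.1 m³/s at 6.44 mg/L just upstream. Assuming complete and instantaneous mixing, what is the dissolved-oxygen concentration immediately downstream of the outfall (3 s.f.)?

Flow-weighted mixing: C = (Q_r C_r + Q_w C_w)/(Q_r + Q_w)
= (23.1×6.44 + 3.69×1.58)/(23.1 + 3.69) = 154.6/26.79 = 5.771 mg/L.

5.77 mg/L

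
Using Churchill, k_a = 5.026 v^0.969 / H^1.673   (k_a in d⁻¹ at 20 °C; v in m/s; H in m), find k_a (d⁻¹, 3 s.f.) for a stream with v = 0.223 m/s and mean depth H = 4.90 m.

k_a = 5.026 × 0.223^0.969 / 4.90^1.673 = 5.026 × 0.2336 / 14.28 = 0.08223 d⁻¹.

k_a ≈ 0.0822 d⁻¹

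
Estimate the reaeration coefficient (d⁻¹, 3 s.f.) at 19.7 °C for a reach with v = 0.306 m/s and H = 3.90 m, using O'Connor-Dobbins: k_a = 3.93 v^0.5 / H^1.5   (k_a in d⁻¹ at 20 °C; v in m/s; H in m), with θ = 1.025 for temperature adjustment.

k_a ≈ 0.280 d⁻¹

k_a(20) = 3.93 × 0.306^0.5 / 3.90^1.5 = 3.93 × 0.5532 / 7.702 = 0.2823 d⁻¹.
k_a(19.7) = 0.2823 × 1.025^(19.7−20) = 0.2823 × 0.9926 = 0.2802 d⁻¹.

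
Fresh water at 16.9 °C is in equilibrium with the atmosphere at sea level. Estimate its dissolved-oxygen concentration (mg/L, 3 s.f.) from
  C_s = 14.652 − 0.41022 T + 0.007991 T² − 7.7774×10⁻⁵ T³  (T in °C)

C_s ≈ 9.63 mg/L

C_s = 14.652 − 0.41022×16.9 + 0.007991×16.9² − 7.7774×10⁻⁵×16.9³ = 9.626 mg/L.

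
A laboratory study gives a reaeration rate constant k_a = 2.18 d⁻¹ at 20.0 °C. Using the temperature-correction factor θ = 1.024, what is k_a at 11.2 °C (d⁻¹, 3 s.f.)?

k_a(T₂) = k_a(T₁) · θ^(T₂−T₁) = 2.18 × 1.024^(11.2−20.0)
= 2.18 × 1.024^-8.80 = 2.18 × 0.8116 = 1.769 d⁻¹.

k_a ≈ 1.77 d⁻¹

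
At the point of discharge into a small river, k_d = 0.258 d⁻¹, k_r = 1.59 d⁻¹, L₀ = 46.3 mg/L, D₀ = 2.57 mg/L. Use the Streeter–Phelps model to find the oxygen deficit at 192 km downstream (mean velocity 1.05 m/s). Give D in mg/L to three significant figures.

Travel time t = x/v = 192 km / (1.05 m/s) = 192000 m / 1.05 m/s = 182900 s = 2.116 d.
k_d L₀/(k_r−k_d) = 0.258×46.3/(1.59−0.258) = 11.95/1.332 = 8.968 mg/L.
e^(−k_d t) = e^(−0.258×2.116) = 0.5792; e^(−k_r t) = e^(−1.59×2.116) = 0.03456.
D = 8.968 × (0.5792 − 0.03456) + 2.57 × 0.03456 = 4.885 + 0.08882 = 4.974 mg/L.

D ≈ 4.97 mg/L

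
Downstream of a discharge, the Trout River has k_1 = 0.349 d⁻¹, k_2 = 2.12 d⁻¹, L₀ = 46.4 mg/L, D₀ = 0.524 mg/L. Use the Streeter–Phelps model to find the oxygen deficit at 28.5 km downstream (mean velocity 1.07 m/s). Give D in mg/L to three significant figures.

D ≈ 3.73 mg/L

Travel time t = x/v = 28.5 km / (1.07 m/s) = 28500 m / 1.07 m/s = 26640 s = 0.3083 d.
k_1 L₀/(k_2−k_1) = 0.349×46.4/(2.12−0.349) = 16.19/1.771 = 9.144 mg/L.
e^(−k_1 t) = e^(−0.349×0.3083) = 0.8980; e^(−k_2 t) = e^(−2.12×0.3083) = 0.5202.
D = 9.144 × (0.8980 − 0.5202) + 0.524 × 0.5202 = 3.455 + 0.2726 = 3.727 mg/L.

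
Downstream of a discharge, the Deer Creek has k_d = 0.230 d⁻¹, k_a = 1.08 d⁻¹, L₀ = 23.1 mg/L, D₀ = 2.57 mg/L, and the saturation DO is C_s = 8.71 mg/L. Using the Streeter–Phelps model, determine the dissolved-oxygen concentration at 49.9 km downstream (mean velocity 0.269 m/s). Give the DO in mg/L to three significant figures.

DO ≈ 5.26 mg/L

Travel time t = x/v = 49.9 km / (0.269 m/s) = 49900 m / 0.269 m/s = 185500 s = 2.147 d.
k_d L₀/(k_a−k_d) = 0.230×23.1/(1.08−0.230) = 5.313/0.8500 = 6.251 mg/L.
e^(−k_d t) = e^(−0.230×2.147) = 0.6103; e^(−k_a t) = e^(−1.08×2.147) = 0.09839.
D = 6.251 × (0.6103 − 0.09839) + 2.57 × 0.09839 = 3.200 + 0.2529 = 3.453 mg/L.
DO = C_s − D = 8.71 − 3.453 = 5.257 mg/L.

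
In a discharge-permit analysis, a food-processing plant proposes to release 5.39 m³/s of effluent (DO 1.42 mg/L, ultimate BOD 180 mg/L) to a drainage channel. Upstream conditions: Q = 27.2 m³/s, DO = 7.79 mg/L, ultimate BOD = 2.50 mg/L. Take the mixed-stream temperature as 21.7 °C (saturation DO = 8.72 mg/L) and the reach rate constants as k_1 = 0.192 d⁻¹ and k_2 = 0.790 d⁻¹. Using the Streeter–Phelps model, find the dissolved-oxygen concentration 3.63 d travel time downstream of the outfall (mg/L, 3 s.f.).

Mixed DO = (27.2×7.79 + 5.39×1.42)/(27.2+5.39) = 219.5/32.59 = 6.736 mg/L.
Mixed L₀ = (27.2×2.50 + 5.39×180)/(32.59) = 1038/32.59 = 31.86 mg/L.
Initial deficit D₀ = C_s − DO₀ = 8.72 − 6.736 = 1.984 mg/L.
D(3.63) = [0.192×31.86/(0.790−0.192)](e^(−0.192×3.63) − e^(−0.790×3.63)) + 1.984 e^(−0.790×3.63)
= 10.23 × (0.4981 − 0.05683) + 1.984 × 0.05683 = 4.626 mg/L.
DO = 8.72 − 4.626 = 4.094 mg/L.

DO ≈ 4.09 mg/L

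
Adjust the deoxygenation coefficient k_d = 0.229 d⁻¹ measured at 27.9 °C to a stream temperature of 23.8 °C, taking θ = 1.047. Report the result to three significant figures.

k_d ≈ 0.190 d⁻¹

k_d(T₂) = k_d(T₁) · θ^(T₂−T₁) = 0.229 × 1.047^(23.8−27.9)
= 0.229 × 1.047^-4.10 = 0.229 × 0.8284 = 0.1897 d⁻¹.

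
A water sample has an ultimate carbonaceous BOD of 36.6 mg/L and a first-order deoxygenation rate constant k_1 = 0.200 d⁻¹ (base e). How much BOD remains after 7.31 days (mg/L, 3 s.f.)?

L_t = L₀ e^(−k_1 t) = 36.6 × e^(−0.200×7.31) = 36.6 × 0.2318 = 8.483 mg/L.

L ≈ 8.48 mg/L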